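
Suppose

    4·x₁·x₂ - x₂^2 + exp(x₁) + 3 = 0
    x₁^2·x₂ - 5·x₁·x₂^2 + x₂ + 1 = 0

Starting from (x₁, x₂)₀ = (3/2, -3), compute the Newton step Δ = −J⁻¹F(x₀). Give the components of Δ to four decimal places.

(0.0938, 1.6853)

At (3/2, -3): F = (-19.518311, -76.2500).
Jacobian J = [[4·x₂ + exp(x₁), 4·x₁ - 2·x₂], [2·x₁·x₂ - 5·x₂^2, x₁^2 - 10·x₁·x₂ + 1]].
At the point, J = [[-7.518311, 12.0000], [-54.0000, 48.2500]] (det J = 285.241498).
Solving J·Δ = −F gives Δ = (0.0938, 1.6853).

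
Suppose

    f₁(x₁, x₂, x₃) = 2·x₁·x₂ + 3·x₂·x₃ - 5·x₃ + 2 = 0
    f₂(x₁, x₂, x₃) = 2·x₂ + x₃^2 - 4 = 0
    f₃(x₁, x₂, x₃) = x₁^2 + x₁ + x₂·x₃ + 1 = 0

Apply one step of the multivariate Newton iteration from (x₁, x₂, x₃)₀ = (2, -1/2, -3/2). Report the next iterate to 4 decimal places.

(1.5817, 2.8365, -0.1923)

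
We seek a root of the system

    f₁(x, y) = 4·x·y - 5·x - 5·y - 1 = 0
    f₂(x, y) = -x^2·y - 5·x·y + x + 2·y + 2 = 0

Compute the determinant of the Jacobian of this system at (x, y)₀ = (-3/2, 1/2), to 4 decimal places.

J = [[4·y - 5, 4·x - 5], [-2·x·y - 5·y + 1, -x^2 - 5·x + 2]].
At the point, J = [[-3.0000, -11.0000], [0.0000, 7.2500]].
det J = -21.7500.

-21.7500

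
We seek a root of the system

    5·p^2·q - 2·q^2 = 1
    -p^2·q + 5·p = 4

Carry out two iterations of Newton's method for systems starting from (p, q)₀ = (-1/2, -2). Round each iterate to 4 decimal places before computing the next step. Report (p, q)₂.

At (-1/2, -2): F = (-11.5000, -6.0000).
Jacobian J = [[10·p·q, 5·p^2 - 4·q], [-2·p·q + 5, -p^2]].
At the point, J = [[10.0000, 9.2500], [3.0000, -0.2500]] (det J = -30.2500).
Solving J·Δ = −F gives Δ = (1.9298, -0.8430).
Then the next iterate is (p, q)₁ = (1.4298, -2.8430).
Round to (1.4298, -2.8430) and repeat: F = (-46.225421, 8.961025), J = [[-40.649214, 21.593640], [13.129843, -2.044328]].
Δ = (-0.4940, 1.2108), so (p, q)₂ = (0.9358, -1.6322).

(0.9358, -1.6322)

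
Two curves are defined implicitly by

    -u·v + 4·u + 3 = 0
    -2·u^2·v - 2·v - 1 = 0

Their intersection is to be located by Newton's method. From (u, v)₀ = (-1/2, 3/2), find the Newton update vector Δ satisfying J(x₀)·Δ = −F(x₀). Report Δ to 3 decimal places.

At (-1/2, 3/2): F = (1.750, -4.750).
Jacobian J = [[-v + 4, -u], [-4·u·v, -2·u^2 - 2]].
At the point, J = [[2.500, 0.500], [3.000, -2.500]] (det J = -7.750).
Solving J·Δ = −F gives Δ = (-0.258, -2.210).

(-0.258, -2.210)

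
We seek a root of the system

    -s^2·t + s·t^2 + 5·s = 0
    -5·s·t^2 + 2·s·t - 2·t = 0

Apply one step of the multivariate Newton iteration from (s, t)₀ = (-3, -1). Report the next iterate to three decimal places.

(16.571, -4.000)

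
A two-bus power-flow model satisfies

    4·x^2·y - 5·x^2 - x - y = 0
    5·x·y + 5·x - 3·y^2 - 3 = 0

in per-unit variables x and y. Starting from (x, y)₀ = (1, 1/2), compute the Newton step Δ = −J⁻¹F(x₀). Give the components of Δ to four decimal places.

At (1, 1/2): F = (-4.5000, 3.7500).
Jacobian J = [[8·x·y - 10·x - 1, 4·x^2 - 1], [5·y + 5, 5·x - 6·y]].
At the point, J = [[-7.0000, 3.0000], [7.5000, 2.0000]] (det J = -36.5000).
Solving J·Δ = −F gives Δ = (-0.5548, 0.2055).

(-0.5548, 0.2055)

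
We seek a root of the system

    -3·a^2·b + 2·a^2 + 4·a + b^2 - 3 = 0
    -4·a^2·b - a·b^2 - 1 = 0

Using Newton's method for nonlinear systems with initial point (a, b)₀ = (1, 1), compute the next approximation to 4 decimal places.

(0.4286, 0.8571)

At (1, 1): F = (1.0000, -6.0000).
Jacobian J = [[-6·a·b + 4·a + 4, -3·a^2 + 2·b], [-8·a·b - b^2, -4·a^2 - 2·a·b]].
At the point, J = [[2.0000, -1.0000], [-9.0000, -6.0000]] (det J = -21.0000).
Solving J·Δ = −F gives Δ = (-0.5714, -0.1429).
Then the next iterate is (a, b)₁ = (0.4286, 0.8571).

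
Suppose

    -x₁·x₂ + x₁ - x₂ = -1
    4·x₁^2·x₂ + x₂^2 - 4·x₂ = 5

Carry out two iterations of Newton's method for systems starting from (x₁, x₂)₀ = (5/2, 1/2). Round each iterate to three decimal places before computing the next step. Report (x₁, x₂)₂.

At (5/2, 1/2): F = (1.750, 5.750).
Jacobian J = [[-x₂ + 1, -x₁ - 1], [8·x₁·x₂, 4·x₁^2 + 2·x₂ - 4]].
At the point, J = [[0.500, -3.500], [10.000, 22.000]] (det J = 46.000).
Solving J·Δ = −F gives Δ = (-1.274, 0.318).
Then the next iterate is (x₁, x₂)₁ = (1.226, 0.818).
Round to (1.226, 0.818) and repeat: F = (0.40513, -2.68481), J = [[0.182, -2.226], [8.02294, 3.64830]].
Δ = (0.243, 0.202), so (x₁, x₂)₂ = (1.469, 1.020).

(1.469, 1.020)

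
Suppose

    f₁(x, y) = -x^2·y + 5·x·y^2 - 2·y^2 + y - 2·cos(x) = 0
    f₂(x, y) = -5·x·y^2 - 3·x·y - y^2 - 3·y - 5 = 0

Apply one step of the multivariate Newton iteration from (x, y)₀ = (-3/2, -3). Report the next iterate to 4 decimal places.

(-1.9635, -1.2484)

At (-3/2, -3): F = (-81.891474, 49.0000).
Jacobian J = [[-2·x·y + 5·y^2 + 2·sin(x), -x^2 + 10·x·y - 4·y + 1], [-5·y^2 - 3·y, -10·x·y - 3·x - 2·y - 3]].
At the point, J = [[34.005010, 55.7500], [-36.0000, -37.5000]] (det J = 731.812124).
Solving J·Δ = −F gives Δ = (-0.4635, 1.7516).
Then the next iterate is (x, y)₁ = (-1.9635, -1.2484).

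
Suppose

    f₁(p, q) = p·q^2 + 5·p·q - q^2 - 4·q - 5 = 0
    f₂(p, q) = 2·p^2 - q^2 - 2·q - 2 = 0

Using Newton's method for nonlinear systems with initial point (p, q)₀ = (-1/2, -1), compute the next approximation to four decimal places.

At (-1/2, -1): F = (0.0000, -0.5000).
Jacobian J = [[q^2 + 5·q, 2·p·q + 5·p - 2·q - 4], [4·p, -2·q - 2]].
At the point, J = [[-4.0000, -3.5000], [-2.0000, 0.0000]] (det J = -7.0000).
Solving J·Δ = −F gives Δ = (-0.2500, 0.2857).
Then the next iterate is (p, q)₁ = (-0.7500, -0.7143).

(-0.7500, -0.7143)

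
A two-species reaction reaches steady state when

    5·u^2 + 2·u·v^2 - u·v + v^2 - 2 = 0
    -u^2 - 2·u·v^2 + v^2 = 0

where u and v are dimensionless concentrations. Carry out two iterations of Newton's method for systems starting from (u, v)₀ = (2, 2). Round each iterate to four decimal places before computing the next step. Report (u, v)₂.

(0.6603, 1.0791)

At (2, 2): F = (34.0000, -16.0000).
Jacobian J = [[10·u + 2·v^2 - v, 4·u·v - u + 2·v], [-2·u - 2·v^2, -4·u·v + 2·v]].
At the point, J = [[26.0000, 18.0000], [-12.0000, -12.0000]] (det J = -96.0000).
Solving J·Δ = −F gives Δ = (-1.2500, -0.0833).
Then the next iterate is (u, v)₁ = (0.7500, 1.9167).
Round to (0.7500, 1.9167) and repeat: F = (8.559322, -2.399369), J = [[12.930778, 8.8335], [-8.847478, -1.9167]].
Δ = (-0.0897, -0.8376), so (u, v)₂ = (0.6603, 1.0791).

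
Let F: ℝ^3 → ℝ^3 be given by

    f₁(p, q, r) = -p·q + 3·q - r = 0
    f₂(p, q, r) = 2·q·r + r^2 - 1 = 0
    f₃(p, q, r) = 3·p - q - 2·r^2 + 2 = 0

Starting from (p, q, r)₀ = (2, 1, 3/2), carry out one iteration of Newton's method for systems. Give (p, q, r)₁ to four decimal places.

(0.4797, -0.1689, 1.3514)

At (2, 1, 3/2): F = (-0.5000, 4.2500, 2.5000).
Jacobian J = [[-q, -p + 3, -1], [0, 2·r, 2·q + 2·r], [3, -1, -4·r]].
At the point, J = [[-1.0000, 1.0000, -1.0000], [0.0000, 3.0000, 5.0000], [3.0000, -1.0000, -6.0000]] (det J = 37.0000).
Solving J·Δ = −F gives Δ = (-1.5203, -1.1689, -0.1486).
Then the next iterate is (p, q, r)₁ = (0.4797, -0.1689, 1.3514).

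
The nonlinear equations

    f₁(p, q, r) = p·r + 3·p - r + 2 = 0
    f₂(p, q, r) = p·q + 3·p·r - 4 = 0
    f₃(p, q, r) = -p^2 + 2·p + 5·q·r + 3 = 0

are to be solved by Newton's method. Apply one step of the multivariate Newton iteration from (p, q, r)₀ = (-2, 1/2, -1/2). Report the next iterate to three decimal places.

(-1.225, -0.326, -0.687)

At (-2, 1/2, -1/2): F = (-2.500, -2.000, -6.250).
Jacobian J = [[r + 3, 0, p - 1], [q + 3·r, p, 3·p], [-2·p + 2, 5·r, 5·q]].
At the point, J = [[2.500, 0.000, -3.000], [-1.000, -2.000, -6.000], [6.000, -2.500, 2.500]] (det J = -93.500).
Solving J·Δ = −F gives Δ = (0.775, -0.826, -0.187).
Then the next iterate is (p, q, r)₁ = (-1.225, -0.326, -0.687).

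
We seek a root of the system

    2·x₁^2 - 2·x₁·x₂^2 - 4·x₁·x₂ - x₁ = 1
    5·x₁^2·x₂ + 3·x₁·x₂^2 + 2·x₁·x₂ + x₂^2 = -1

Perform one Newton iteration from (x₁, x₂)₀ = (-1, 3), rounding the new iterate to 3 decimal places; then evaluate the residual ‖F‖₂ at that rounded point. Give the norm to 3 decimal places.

7.713

At (-1, 3): F = (32.000, -8.000).
Jacobian J = [[4·x₁ - 2·x₂^2 - 4·x₂ - 1, -4·x₁·x₂ - 4·x₁], [10·x₁·x₂ + 3·x₂^2 + 2·x₂, 5·x₁^2 + 6·x₁·x₂ + 2·x₁ + 2·x₂]].
At the point, J = [[-35.000, 16.000], [3.000, -9.000]] (det J = 267.000).
Solving J·Δ = −F gives Δ = (0.599, -0.689).
Then the next iterate is (x₁, x₂)₁ = (-0.401, 2.311).
Re-evaluating at (-0.401, 2.311): F = (7.71270, -0.07953), so ‖F‖₂ = 7.713.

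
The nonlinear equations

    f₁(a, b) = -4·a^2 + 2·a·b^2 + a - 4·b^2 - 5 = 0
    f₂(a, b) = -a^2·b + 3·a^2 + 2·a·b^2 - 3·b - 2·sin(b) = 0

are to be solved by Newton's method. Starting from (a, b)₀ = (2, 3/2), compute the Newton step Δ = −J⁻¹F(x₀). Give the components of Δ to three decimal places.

(-1.810, 2.160)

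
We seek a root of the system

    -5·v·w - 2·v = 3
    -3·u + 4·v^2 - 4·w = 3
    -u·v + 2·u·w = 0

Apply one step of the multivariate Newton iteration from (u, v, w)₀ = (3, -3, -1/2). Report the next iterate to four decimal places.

At (3, -3, -1/2): F = (-4.5000, 26.0000, 6.0000).
Jacobian J = [[0, -5·w - 2, -5·v], [-3, 8·v, -4], [-v + 2·w, -u, 2·u]].
At the point, J = [[0.0000, 0.5000, 15.0000], [-3.0000, -24.0000, -4.0000], [2.0000, -3.0000, 6.0000]] (det J = 860.0000).
Solving J·Δ = −F gives Δ = (-1.8628, 1.2733, 0.2576).
Then the next iterate is (u, v, w)₁ = (1.1372, -1.7267, -0.2424).

(1.1372, -1.7267, -0.2424)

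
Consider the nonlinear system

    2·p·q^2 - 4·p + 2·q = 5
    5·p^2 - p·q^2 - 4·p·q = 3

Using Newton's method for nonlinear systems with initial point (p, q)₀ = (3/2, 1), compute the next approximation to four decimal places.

At (3/2, 1): F = (-6.0000, 0.7500).
Jacobian J = [[2·q^2 - 4, 4·p·q + 2], [10·p - q^2 - 4·q, -2·p·q - 4·p]].
At the point, J = [[-2.0000, 8.0000], [10.0000, -9.0000]] (det J = -62.0000).
Solving J·Δ = −F gives Δ = (0.7742, 0.9435).
Then the next iterate is (p, q)₁ = (2.2742, 1.9435).

(2.2742, 1.9435)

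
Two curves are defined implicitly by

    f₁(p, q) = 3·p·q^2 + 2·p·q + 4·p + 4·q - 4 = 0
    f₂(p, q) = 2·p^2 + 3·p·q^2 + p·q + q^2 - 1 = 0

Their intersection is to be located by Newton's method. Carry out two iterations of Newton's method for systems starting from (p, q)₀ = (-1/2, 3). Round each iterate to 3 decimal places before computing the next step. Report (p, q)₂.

(-0.166, 1.568)

At (-1/2, 3): F = (-10.500, -6.500).
Jacobian J = [[3·q^2 + 2·q + 4, 6·p·q + 2·p + 4], [4·p + 3·q^2 + q, 6·p·q + p + 2·q]].
At the point, J = [[37.000, -6.000], [28.000, -3.500]] (det J = 38.500).
Solving J·Δ = −F gives Δ = (0.058, -1.390).
Then the next iterate is (p, q)₁ = (-0.442, 1.610).
Round to (-0.442, 1.610) and repeat: F = (-4.18836, -2.16592), J = [[14.99630, -1.15372], [7.61830, -1.49172]].
Δ = (0.276, -0.042), so (p, q)₂ = (-0.166, 1.568).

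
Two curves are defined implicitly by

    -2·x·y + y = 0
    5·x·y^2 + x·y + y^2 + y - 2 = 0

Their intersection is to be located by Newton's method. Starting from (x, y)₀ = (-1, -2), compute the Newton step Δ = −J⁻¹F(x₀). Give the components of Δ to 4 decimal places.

(4.2000, -3.6000)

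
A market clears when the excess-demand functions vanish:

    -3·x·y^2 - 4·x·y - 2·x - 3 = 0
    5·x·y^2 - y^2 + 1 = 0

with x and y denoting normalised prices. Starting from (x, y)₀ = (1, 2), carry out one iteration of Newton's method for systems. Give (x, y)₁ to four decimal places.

At (1, 2): F = (-25.0000, 17.0000).
Jacobian J = [[-3·y^2 - 4·y - 2, -6·x·y - 4·x], [5·y^2, 10·x·y - 2·y]].
At the point, J = [[-22.0000, -16.0000], [20.0000, 16.0000]] (det J = -32.0000).
Solving J·Δ = −F gives Δ = (-4.0000, 3.9375).
Then the next iterate is (x, y)₁ = (-3.0000, 5.9375).

(-3.0000, 5.9375)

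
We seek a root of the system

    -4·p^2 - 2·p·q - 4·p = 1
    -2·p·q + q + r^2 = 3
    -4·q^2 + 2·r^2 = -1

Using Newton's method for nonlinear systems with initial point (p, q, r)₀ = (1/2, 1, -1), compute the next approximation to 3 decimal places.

(-0.012, 1.119, -1.488)

At (1/2, 1, -1): F = (-5.000, -2.000, -1.000).
Jacobian J = [[-8·p - 2·q - 4, -2·p, 0], [-2·q, -2·p + 1, 2·r], [0, -8·q, 4·r]].
At the point, J = [[-10.000, -1.000, 0.000], [-2.000, 0.000, -2.000], [0.000, -8.000, -4.000]] (det J = 168.000).
Solving J·Δ = −F gives Δ = (-0.512, 0.119, -0.488).
Then the next iterate is (p, q, r)₁ = (-0.012, 1.119, -1.488).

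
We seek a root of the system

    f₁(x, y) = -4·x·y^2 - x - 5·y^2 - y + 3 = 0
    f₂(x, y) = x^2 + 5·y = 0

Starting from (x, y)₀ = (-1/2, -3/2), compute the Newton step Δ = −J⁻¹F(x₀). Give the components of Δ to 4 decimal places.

(1.1726, 1.6845)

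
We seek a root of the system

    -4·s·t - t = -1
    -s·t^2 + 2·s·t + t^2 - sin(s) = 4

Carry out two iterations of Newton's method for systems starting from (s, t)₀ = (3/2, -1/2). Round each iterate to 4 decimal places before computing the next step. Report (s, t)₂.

(-0.6709, -3.6403)

At (3/2, -1/2): F = (4.5000, -6.622495).
Jacobian J = [[-4·t, -4·s - 1], [-t^2 + 2·t - cos(s), -2·s·t + 2·s + 2·t]].
At the point, J = [[2.0000, -7.0000], [-1.320737, 3.5000]] (det J = -2.245160).
Solving J·Δ = −F gives Δ = (-13.6326, -3.2522).
Then the next iterate is (s, t)₁ = (-12.1326, -3.7522).
Round to (-12.1326, -3.7522) and repeat: F = (-177.343567, 271.521527), J = [[15.0088, 47.5304], [-22.490792, -122.817483]].
Δ = (11.4617, 0.1119), so (s, t)₂ = (-0.6709, -3.6403).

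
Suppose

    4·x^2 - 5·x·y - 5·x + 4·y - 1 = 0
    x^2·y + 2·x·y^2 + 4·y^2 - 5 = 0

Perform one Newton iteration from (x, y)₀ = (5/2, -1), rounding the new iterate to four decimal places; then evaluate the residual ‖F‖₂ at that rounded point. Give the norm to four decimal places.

4.1922

At (5/2, -1): F = (20.0000, -2.2500).
Jacobian J = [[8·x - 5·y - 5, -5·x + 4], [2·x·y + 2·y^2, x^2 + 4·x·y + 8·y]].
At the point, J = [[20.0000, -8.5000], [-3.0000, -11.7500]] (det J = -260.5000).
Solving J·Δ = −F gives Δ = (-0.9755, 0.0576).
Then the next iterate is (x, y)₁ = (1.5245, -0.9424).
Re-evaluating at (1.5245, -0.9424): F = (4.087745, -0.929890), so ‖F‖₂ = 4.1922.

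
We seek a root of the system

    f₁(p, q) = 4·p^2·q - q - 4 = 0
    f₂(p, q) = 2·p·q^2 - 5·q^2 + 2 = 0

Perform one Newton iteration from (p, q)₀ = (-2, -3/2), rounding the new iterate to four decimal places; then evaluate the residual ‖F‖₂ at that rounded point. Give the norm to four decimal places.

At (-2, -3/2): F = (-26.5000, -18.2500).
Jacobian J = [[8·p·q, 4·p^2 - 1], [2·q^2, 4·p·q - 10·q]].
At the point, J = [[24.0000, 15.0000], [4.5000, 27.0000]] (det J = 580.5000).
Solving J·Δ = −F gives Δ = (0.7610, 0.5491).
Then the next iterate is (p, q)₁ = (-1.2390, -0.9509).
Re-evaluating at (-1.2390, -0.9509): F = (-8.888086, -4.761688), so ‖F‖₂ = 10.0832.

10.0832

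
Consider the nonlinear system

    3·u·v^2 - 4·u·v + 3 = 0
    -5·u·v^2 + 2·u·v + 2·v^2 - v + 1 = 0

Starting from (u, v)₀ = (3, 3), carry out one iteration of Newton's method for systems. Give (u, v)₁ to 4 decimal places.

At (3, 3): F = (48.0000, -101.0000).
Jacobian J = [[3·v^2 - 4·v, 6·u·v - 4·u], [-5·v^2 + 2·v, -10·u·v + 2·u + 4·v - 1]].
At the point, J = [[15.0000, 42.0000], [-39.0000, -73.0000]] (det J = 543.0000).
Solving J·Δ = −F gives Δ = (-1.3591, -0.6575).
Then the next iterate is (u, v)₁ = (1.6409, 2.3425).

(1.6409, 2.3425)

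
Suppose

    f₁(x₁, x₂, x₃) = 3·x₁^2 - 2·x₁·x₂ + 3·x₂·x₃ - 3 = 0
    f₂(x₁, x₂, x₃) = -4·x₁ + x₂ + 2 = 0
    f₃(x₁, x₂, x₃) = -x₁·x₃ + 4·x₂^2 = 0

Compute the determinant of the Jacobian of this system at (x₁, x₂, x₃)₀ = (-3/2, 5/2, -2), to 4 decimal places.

J = [[6·x₁ - 2·x₂, -2·x₁ + 3·x₃, 3·x₂], [-4, 1, 0], [-x₃, 8·x₂, -x₁]].
At the point, J = [[-14.0000, -3.0000, 7.5000], [-4.0000, 1.0000, 0.0000], [2.0000, 20.0000, 1.5000]].
det J = -654.0000.

-654.0000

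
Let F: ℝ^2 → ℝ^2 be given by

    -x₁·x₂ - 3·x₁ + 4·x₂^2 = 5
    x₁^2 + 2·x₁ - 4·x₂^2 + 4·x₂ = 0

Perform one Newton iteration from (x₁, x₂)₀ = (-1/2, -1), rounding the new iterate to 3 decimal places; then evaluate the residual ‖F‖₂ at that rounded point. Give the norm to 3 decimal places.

At (-1/2, -1): F = (0.000, -8.750).
Jacobian J = [[-x₂ - 3, -x₁ + 8·x₂], [2·x₁ + 2, -8·x₂ + 4]].
At the point, J = [[-2.000, -7.500], [1.000, 12.000]] (det J = -16.500).
Solving J·Δ = −F gives Δ = (-3.977, 1.061).
Then the next iterate is (x₁, x₂)₁ = (-4.477, 0.061).
Re-evaluating at (-4.477, 0.061): F = (8.71898, 11.31865), so ‖F‖₂ = 14.287.

14.287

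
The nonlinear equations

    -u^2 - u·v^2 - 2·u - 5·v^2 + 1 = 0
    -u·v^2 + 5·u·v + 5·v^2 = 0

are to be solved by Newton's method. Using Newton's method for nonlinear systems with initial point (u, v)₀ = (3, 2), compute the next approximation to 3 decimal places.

At (3, 2): F = (-46.000, 38.000).
Jacobian J = [[-2·u - v^2 - 2, -2·u·v - 10·v], [-v^2 + 5·v, -2·u·v + 5·u + 10·v]].
At the point, J = [[-12.000, -32.000], [6.000, 23.000]] (det J = -84.000).
Solving J·Δ = −F gives Δ = (1.881, -2.143).
Then the next iterate is (u, v)₁ = (4.881, -0.143).

(4.881, -0.143)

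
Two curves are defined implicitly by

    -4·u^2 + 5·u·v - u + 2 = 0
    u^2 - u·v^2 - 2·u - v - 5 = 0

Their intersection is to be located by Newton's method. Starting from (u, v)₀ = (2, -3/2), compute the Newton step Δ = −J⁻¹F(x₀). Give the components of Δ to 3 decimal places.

At (2, -3/2): F = (-31.000, -8.000).
Jacobian J = [[-8·u + 5·v - 1, 5·u], [2·u - v^2 - 2, -2·u·v - 1]].
At the point, J = [[-24.500, 10.000], [-0.250, 5.000]] (det J = -120.000).
Solving J·Δ = −F gives Δ = (-0.625, 1.569).

(-0.625, 1.569)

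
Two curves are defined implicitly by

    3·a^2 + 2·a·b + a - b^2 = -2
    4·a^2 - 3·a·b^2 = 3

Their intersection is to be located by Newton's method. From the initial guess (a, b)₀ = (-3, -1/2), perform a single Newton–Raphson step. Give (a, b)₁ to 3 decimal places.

At (-3, -1/2): F = (28.750, 35.250).
Jacobian J = [[6·a + 2·b + 1, 2·a - 2·b], [8·a - 3·b^2, -6·a·b]].
At the point, J = [[-18.000, -5.000], [-24.750, -9.000]] (det J = 38.250).
Solving J·Δ = −F gives Δ = (2.157, -2.015).
Then the next iterate is (a, b)₁ = (-0.843, -2.515).

(-0.843, -2.515)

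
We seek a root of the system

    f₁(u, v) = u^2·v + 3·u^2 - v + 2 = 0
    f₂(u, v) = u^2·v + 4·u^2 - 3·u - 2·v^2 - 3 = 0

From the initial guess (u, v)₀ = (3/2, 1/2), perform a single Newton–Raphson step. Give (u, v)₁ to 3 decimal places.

(1.470, -6.750)

At (3/2, 1/2): F = (9.375, 2.125).
Jacobian J = [[2·u·v + 6·u, u^2 - 1], [2·u·v + 8·u - 3, u^2 - 4·v]].
At the point, J = [[10.500, 1.250], [10.500, 0.250]] (det J = -10.500).
Solving J·Δ = −F gives Δ = (-0.030, -7.250).
Then the next iterate is (u, v)₁ = (1.470, -6.750).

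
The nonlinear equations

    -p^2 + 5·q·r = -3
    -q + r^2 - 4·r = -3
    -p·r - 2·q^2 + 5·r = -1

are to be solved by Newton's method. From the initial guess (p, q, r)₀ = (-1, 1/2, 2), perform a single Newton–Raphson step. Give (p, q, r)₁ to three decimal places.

(4.103, -1.000, 1.118)

At (-1, 1/2, 2): F = (7.000, -1.500, 12.500).
Jacobian J = [[-2·p, 5·r, 5·q], [0, -1, 2·r - 4], [-r, -4·q, -p + 5]].
At the point, J = [[2.000, 10.000, 2.500], [0.000, -1.000, 0.000], [-2.000, -2.000, 6.000]] (det J = -17.000).
Solving J·Δ = −F gives Δ = (5.103, -1.500, -0.882).
Then the next iterate is (p, q, r)₁ = (4.103, -1.000, 1.118).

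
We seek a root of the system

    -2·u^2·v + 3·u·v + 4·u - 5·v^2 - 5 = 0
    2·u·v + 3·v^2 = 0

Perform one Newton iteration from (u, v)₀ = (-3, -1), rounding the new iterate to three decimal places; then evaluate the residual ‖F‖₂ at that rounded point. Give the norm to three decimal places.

At (-3, -1): F = (5.000, 9.000).
Jacobian J = [[-4·u·v + 3·v + 4, -2·u^2 + 3·u - 10·v], [2·v, 2·u + 6·v]].
At the point, J = [[-11.000, -17.000], [-2.000, -12.000]] (det J = 98.000).
Solving J·Δ = −F gives Δ = (-0.949, 0.908).
Then the next iterate is (u, v)₁ = (-3.949, -0.092).
Re-evaluating at (-3.949, -0.092): F = (-16.87899, 0.75201), so ‖F‖₂ = 16.896.

16.896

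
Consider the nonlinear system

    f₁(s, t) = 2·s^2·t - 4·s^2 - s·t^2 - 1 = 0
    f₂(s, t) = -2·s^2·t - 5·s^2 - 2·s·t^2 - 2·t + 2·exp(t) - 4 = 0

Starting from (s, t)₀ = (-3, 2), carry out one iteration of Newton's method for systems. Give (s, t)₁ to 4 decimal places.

(-1.8226, 1.7903)

At (-3, 2): F = (11.0000, -50.221888).
Jacobian J = [[4·s·t - 8·s - t^2, 2·s^2 - 2·s·t], [-4·s·t - 10·s - 2·t^2, -2·s^2 - 4·s·t + 2·exp(t) - 2]].
At the point, J = [[-4.0000, 30.0000], [46.0000, 18.778112]] (det J = -1455.112449).
Solving J·Δ = −F gives Δ = (1.1774, -0.2097).
Then the next iterate is (s, t)₁ = (-1.8226, 1.7903).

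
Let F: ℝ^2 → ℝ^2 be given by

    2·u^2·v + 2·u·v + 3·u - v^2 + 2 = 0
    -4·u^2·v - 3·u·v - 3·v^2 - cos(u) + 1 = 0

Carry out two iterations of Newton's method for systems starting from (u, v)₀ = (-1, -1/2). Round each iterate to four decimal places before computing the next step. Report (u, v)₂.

(-0.6824, -0.2488)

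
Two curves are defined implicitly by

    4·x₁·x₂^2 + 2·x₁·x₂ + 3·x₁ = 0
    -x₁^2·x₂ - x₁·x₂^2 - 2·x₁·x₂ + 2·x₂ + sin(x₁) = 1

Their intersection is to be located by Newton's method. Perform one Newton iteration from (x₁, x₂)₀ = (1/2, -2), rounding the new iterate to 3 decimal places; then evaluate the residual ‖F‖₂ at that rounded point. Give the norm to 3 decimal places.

At (1/2, -2): F = (7.500, -4.02057).
Jacobian J = [[4·x₂^2 + 2·x₂ + 3, 8·x₁·x₂ + 2·x₁], [-2·x₁·x₂ - x₂^2 - 2·x₂ + cos(x₁), -x₁^2 - 2·x₁·x₂ - 2·x₁ + 2]].
At the point, J = [[15.000, -7.000], [2.87758, 2.750]] (det J = 61.39308).
Solving J·Δ = −F gives Δ = (0.122, 1.334).
Then the next iterate is (x₁, x₂)₁ = (0.622, -0.666).
Re-evaluating at (0.622, -0.666): F = (2.14106, -0.93906), so ‖F‖₂ = 2.338.

2.338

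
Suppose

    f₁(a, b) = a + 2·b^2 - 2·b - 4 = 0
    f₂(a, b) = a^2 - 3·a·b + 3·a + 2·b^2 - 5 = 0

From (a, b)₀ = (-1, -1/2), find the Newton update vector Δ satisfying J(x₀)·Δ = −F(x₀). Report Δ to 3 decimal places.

At (-1, -1/2): F = (-3.500, -8.000).
Jacobian J = [[1, 4·b - 2], [2·a - 3·b + 3, -3·a + 4·b]].
At the point, J = [[1.000, -4.000], [2.500, 1.000]] (det J = 11.000).
Solving J·Δ = −F gives Δ = (3.227, -0.068).

(3.227, -0.068)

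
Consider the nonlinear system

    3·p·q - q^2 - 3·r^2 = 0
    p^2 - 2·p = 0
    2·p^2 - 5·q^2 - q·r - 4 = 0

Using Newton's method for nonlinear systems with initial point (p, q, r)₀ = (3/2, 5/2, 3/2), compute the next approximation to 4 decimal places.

At (3/2, 5/2, 3/2): F = (-1.7500, -0.7500, -34.5000).
Jacobian J = [[3·q, 3·p - 2·q, -6·r], [2·p - 2, 0, 0], [4·p, -10·q - r, -q]].
At the point, J = [[7.5000, -0.5000, -9.0000], [1.0000, 0.0000, 0.0000], [6.0000, -26.5000, -2.5000]] (det J = 237.2500).
Solving J·Δ = −F gives Δ = (0.7500, -1.1789, 0.4960).
Then the next iterate is (p, q, r)₁ = (2.2500, 1.3211, 1.9960).

(2.2500, 1.3211, 1.9960)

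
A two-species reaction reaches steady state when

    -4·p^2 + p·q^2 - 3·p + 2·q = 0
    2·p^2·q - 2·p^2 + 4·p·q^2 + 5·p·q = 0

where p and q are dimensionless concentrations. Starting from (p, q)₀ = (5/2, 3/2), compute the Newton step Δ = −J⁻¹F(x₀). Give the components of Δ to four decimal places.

(-1.3113, -0.3510)

At (5/2, 3/2): F = (-23.8750, 47.5000).
Jacobian J = [[-8·p + q^2 - 3, 2·p·q + 2], [4·p·q - 4·p + 4·q^2 + 5·q, 2·p^2 + 8·p·q + 5·p]].
At the point, J = [[-20.7500, 9.5000], [21.5000, 55.0000]] (det J = -1345.5000).
Solving J·Δ = −F gives Δ = (-1.3113, -0.3510).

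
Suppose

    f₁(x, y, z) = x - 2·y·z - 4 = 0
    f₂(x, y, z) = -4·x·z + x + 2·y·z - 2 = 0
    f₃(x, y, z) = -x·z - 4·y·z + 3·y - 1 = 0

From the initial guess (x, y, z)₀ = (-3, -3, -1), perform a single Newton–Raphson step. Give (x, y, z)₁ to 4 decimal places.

(-20.0000, -19.5000, 9.5000)

At (-3, -3, -1): F = (-13.0000, -11.0000, -25.0000).
Jacobian J = [[1, -2·z, -2·y], [-4·z + 1, 2·z, -4·x + 2·y], [-z, -4·z + 3, -x - 4·y]].
At the point, J = [[1.0000, 2.0000, 6.0000], [5.0000, -2.0000, 6.0000], [1.0000, 7.0000, 15.0000]] (det J = 12.0000).
Solving J·Δ = −F gives Δ = (-17.0000, -16.5000, 10.5000).
Then the next iterate is (x, y, z)₁ = (-20.0000, -19.5000, 9.5000).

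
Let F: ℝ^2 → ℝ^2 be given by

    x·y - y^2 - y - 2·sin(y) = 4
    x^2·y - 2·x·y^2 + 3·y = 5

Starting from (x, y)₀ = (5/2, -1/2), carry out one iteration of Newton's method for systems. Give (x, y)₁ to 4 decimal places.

At (5/2, -1/2): F = (-4.041149, -10.8750).
Jacobian J = [[y, x - 2·y - 2·cos(y) - 1], [2·x·y - 2·y^2, x^2 - 4·x·y + 3]].
At the point, J = [[-0.5000, 0.744835], [-3.0000, 14.2500]] (det J = -4.890495).
Solving J·Δ = −F gives Δ = (-10.1189, -1.3671).
Then the next iterate is (x, y)₁ = (-7.6189, -1.8671).

(-7.6189, -1.8671)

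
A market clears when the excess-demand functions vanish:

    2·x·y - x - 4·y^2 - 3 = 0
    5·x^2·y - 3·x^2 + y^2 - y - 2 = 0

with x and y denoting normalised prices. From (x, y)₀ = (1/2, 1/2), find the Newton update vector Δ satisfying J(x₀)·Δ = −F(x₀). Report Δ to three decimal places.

(-8.083, -1.333)

At (1/2, 1/2): F = (-4.000, -2.375).
Jacobian J = [[2·y - 1, 2·x - 8·y], [10·x·y - 6·x, 5·x^2 + 2·y - 1]].
At the point, J = [[0.000, -3.000], [-0.500, 1.250]] (det J = -1.500).
Solving J·Δ = −F gives Δ = (-8.083, -1.333).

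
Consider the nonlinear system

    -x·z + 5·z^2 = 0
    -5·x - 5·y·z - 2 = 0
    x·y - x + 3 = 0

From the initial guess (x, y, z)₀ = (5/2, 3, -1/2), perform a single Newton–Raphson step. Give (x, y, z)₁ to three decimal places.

At (5/2, 3, -1/2): F = (2.500, -7.000, 8.000).
Jacobian J = [[-z, 0, -x + 10·z], [-5, -5·z, -5·y], [y - 1, x, 0]].
At the point, J = [[0.500, 0.000, -7.500], [-5.000, 2.500, -15.000], [2.000, 2.500, 0.000]] (det J = 150.000).
Solving J·Δ = −F gives Δ = (-2.500, -1.200, 0.167).
Then the next iterate is (x, y, z)₁ = (0.000, 1.800, -0.333).

(0.000, 1.800, -0.333)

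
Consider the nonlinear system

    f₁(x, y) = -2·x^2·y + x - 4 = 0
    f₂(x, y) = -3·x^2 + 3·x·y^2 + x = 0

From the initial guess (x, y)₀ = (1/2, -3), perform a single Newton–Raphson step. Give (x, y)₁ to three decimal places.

(0.988, -0.173)

At (1/2, -3): F = (-2.000, 13.250).
Jacobian J = [[-4·x·y + 1, -2·x^2], [-6·x + 3·y^2 + 1, 6·x·y]].
At the point, J = [[7.000, -0.500], [25.000, -9.000]] (det J = -50.500).
Solving J·Δ = −F gives Δ = (0.488, 2.827).
Then the next iterate is (x, y)₁ = (0.988, -0.173).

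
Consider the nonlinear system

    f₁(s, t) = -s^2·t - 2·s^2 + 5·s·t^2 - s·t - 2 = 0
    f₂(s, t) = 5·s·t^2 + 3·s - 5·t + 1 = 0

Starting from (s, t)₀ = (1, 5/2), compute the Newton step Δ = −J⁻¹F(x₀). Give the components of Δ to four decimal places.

(-0.1992, -0.7963)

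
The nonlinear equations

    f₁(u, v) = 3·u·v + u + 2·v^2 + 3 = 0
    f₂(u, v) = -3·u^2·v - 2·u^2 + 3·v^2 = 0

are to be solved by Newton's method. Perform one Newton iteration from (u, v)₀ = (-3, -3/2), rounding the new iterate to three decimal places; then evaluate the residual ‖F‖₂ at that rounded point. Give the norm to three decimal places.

At (-3, -3/2): F = (18.000, 29.250).
Jacobian J = [[3·v + 1, 3·u + 4·v], [-6·u·v - 4·u, -3·u^2 + 6·v]].
At the point, J = [[-3.500, -15.000], [-15.000, -36.000]] (det J = -99.000).
Solving J·Δ = −F gives Δ = (-2.114, 1.693).
Then the next iterate is (u, v)₁ = (-5.114, 0.193).
Re-evaluating at (-5.114, 0.193): F = (-5.00051, -67.33683), so ‖F‖₂ = 67.522.

67.522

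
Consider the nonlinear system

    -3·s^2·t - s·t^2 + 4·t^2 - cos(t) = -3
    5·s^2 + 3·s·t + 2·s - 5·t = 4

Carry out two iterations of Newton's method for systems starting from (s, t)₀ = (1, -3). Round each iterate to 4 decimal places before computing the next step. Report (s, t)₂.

(-0.5307, -1.4481)

At (1, -3): F = (39.989992, 9.0000).
Jacobian J = [[-6·s·t - t^2, -3·s^2 - 2·s·t + 8·t + sin(t)], [10·s + 3·t + 2, 3·s - 5]].
At the point, J = [[9.0000, -21.141120], [3.0000, -2.0000]] (det J = 45.423360).
Solving J·Δ = −F gives Δ = (-2.4280, 0.8579).
Then the next iterate is (s, t)₁ = (-1.4280, -2.1421).
Round to (-1.4280, -2.1421) and repeat: F = (41.552017, 23.227176), J = [[-22.942105, -30.213386], [-18.7063, -9.2840]].
Δ = (0.8973, 0.6940), so (s, t)₂ = (-0.5307, -1.4481).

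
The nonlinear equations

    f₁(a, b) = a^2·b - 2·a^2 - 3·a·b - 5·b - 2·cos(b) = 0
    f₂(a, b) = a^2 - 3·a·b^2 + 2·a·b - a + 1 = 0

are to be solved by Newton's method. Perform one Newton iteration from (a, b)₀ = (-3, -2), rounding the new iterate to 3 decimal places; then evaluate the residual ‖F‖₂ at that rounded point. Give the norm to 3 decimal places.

22.267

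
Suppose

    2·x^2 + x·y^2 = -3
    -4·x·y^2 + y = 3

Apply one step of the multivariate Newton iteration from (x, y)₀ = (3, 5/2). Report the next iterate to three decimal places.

(1.272, 1.953)

At (3, 5/2): F = (39.750, -75.500).
Jacobian J = [[4·x + y^2, 2·x·y], [-4·y^2, -8·x·y + 1]].
At the point, J = [[18.250, 15.000], [-25.000, -59.000]] (det J = -701.750).
Solving J·Δ = −F gives Δ = (-1.728, -0.547).
Then the next iterate is (x, y)₁ = (1.272, 1.953).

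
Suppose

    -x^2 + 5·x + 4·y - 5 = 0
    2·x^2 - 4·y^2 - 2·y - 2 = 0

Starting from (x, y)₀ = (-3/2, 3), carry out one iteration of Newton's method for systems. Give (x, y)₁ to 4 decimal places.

At (-3/2, 3): F = (-2.7500, -39.5000).
Jacobian J = [[-2·x + 5, 4], [4·x, -8·y - 2]].
At the point, J = [[8.0000, 4.0000], [-6.0000, -26.0000]] (det J = -184.0000).
Solving J·Δ = −F gives Δ = (1.2473, -1.8071).
Then the next iterate is (x, y)₁ = (-0.2527, 1.1929).

(-0.2527, 1.1929)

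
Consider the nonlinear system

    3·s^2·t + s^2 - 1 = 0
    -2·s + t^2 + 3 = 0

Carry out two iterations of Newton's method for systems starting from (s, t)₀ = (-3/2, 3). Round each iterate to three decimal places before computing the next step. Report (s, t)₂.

(8.730, 13.282)

At (-3/2, 3): F = (21.500, 15.000).
Jacobian J = [[6·s·t + 2·s, 3·s^2], [-2, 2·t]].
At the point, J = [[-30.000, 6.750], [-2.000, 6.000]] (det J = -166.500).
Solving J·Δ = −F gives Δ = (0.167, -2.444).
Then the next iterate is (s, t)₁ = (-1.333, 0.556).
Round to (-1.333, 0.556) and repeat: F = (3.74074, 5.97514), J = [[-7.11289, 5.33067], [-2.000, 1.112]].
Δ = (10.063, 12.726), so (s, t)₂ = (8.730, 13.282).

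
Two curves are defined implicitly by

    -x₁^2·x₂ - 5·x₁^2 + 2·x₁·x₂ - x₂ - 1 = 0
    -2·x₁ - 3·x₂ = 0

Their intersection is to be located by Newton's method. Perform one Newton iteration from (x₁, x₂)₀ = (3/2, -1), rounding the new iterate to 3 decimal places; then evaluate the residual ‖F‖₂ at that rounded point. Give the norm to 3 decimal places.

2.947

At (3/2, -1): F = (-12.000, 0.000).
Jacobian J = [[-2·x₁·x₂ - 10·x₁ + 2·x₂, -x₁^2 + 2·x₁ - 1], [-2, -3]].
At the point, J = [[-14.000, -0.250], [-2.000, -3.000]] (det J = 41.500).
Solving J·Δ = −F gives Δ = (-0.867, 0.578).
Then the next iterate is (x₁, x₂)₁ = (0.633, -0.422).
Re-evaluating at (0.633, -0.422): F = (-2.94661, 0.000), so ‖F‖₂ = 2.947.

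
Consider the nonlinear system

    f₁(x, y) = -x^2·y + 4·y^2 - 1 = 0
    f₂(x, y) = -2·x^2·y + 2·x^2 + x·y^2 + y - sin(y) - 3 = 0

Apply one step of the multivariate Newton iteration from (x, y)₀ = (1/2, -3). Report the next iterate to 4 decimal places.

(0.5943, -1.5141)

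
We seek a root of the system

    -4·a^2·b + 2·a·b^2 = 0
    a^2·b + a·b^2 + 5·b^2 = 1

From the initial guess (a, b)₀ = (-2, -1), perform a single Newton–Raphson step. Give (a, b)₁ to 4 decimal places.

(-1.4118, -0.5294)

At (-2, -1): F = (12.0000, -2.0000).
Jacobian J = [[-8·a·b + 2·b^2, -4·a^2 + 4·a·b], [2·a·b + b^2, a^2 + 2·a·b + 10·b]].
At the point, J = [[-14.0000, -8.0000], [5.0000, -2.0000]] (det J = 68.0000).
Solving J·Δ = −F gives Δ = (0.5882, 0.4706).
Then the next iterate is (a, b)₁ = (-1.4118, -0.5294).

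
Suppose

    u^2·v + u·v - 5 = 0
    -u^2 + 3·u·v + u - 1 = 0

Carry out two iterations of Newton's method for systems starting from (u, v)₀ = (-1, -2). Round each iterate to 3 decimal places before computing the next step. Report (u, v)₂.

At (-1, -2): F = (-5.000, 3.000).
Jacobian J = [[2·u·v + v, u^2 + u], [-2·u + 3·v + 1, 3·u]].
At the point, J = [[2.000, 0.000], [-3.000, -3.000]] (det J = -6.000).
Solving J·Δ = −F gives Δ = (2.500, -1.500).
Then the next iterate is (u, v)₁ = (1.500, -3.500).
Round to (1.500, -3.500) and repeat: F = (-18.125, -17.500), J = [[-14.000, 3.750], [-12.500, 4.500]].
Δ = (-0.988, 1.143), so (u, v)₂ = (0.512, -2.357).

(0.512, -2.357)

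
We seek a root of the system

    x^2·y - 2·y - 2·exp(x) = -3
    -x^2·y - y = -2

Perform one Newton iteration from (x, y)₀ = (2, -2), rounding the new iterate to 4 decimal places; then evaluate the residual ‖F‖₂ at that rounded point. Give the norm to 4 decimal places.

At (2, -2): F = (-15.778112, 12.0000).
Jacobian J = [[2·x·y - 2·exp(x), x^2 - 2], [-2·x·y, -x^2 - 1]].
At the point, J = [[-22.778112, 2.0000], [8.0000, -5.0000]] (det J = 97.890561).
Solving J·Δ = −F gives Δ = (-0.5607, 1.5028).
Then the next iterate is (x, y)₁ = (1.4393, -0.4972).
Re-evaluating at (1.4393, -0.4972): F = (-5.471077, 3.527192), so ‖F‖₂ = 6.5095.

6.5095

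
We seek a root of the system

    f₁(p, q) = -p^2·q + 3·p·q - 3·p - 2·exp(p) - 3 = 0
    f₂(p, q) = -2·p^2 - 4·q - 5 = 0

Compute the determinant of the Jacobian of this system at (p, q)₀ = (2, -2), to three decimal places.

79.112

J = [[-2·p·q + 3·q - 2·exp(p) - 3, -p^2 + 3·p], [-4·p, -4]].
At the point, J = [[-15.77811, 2.000], [-8.000, -4.000]].
det J = 79.112.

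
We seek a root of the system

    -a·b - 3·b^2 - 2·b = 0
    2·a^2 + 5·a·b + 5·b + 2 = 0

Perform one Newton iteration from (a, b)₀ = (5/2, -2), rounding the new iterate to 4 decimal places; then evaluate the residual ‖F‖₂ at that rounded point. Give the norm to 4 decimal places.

0.7568

At (5/2, -2): F = (-3.0000, -20.5000).
Jacobian J = [[-b, -a - 6·b - 2], [4·a + 5·b, 5·a + 5]].
At the point, J = [[2.0000, 7.5000], [0.0000, 17.5000]] (det J = 35.0000).
Solving J·Δ = −F gives Δ = (-2.8929, 1.1714).
Then the next iterate is (a, b)₁ = (-0.3929, -0.8286).
Re-evaluating at (-0.3929, -0.8286): F = (-0.728091, -0.206474), so ‖F‖₂ = 0.7568.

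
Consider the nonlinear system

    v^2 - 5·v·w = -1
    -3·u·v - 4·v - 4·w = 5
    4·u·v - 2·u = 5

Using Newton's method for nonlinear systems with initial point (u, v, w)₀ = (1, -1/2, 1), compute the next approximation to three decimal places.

(-1.440, -0.690, -0.957)

At (1, -1/2, 1): F = (3.750, -5.500, -9.000).
Jacobian J = [[0, 2·v - 5·w, -5·v], [-3·v, -3·u - 4, -4], [4·v - 2, 4·u, 0]].
At the point, J = [[0.000, -6.000, 2.500], [1.500, -7.000, -4.000], [-4.000, 4.000, 0.000]] (det J = -151.000).
Solving J·Δ = −F gives Δ = (-2.440, -0.190, -1.957).
Then the next iterate is (u, v, w)₁ = (-1.440, -0.690, -0.957).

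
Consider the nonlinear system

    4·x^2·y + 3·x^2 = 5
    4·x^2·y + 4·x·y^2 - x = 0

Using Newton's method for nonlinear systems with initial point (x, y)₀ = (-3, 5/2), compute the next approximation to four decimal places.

At (-3, 5/2): F = (112.0000, 18.0000).
Jacobian J = [[8·x·y + 6·x, 4·x^2], [8·x·y + 4·y^2 - 1, 4·x^2 + 8·x·y]].
At the point, J = [[-78.0000, 36.0000], [-36.0000, -24.0000]] (det J = 3168.0000).
Solving J·Δ = −F gives Δ = (1.0530, -0.8295).
Then the next iterate is (x, y)₁ = (-1.9470, 1.6705).

(-1.9470, 1.6705)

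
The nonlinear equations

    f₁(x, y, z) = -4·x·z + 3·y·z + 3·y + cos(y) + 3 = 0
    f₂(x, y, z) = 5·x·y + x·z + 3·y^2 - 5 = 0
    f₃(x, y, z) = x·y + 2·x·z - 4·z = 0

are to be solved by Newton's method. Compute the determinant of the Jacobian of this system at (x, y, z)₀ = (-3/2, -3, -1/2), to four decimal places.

J = [[-4·z, 3·z - sin(y) + 3, -4·x + 3·y], [5·y + z, 5·x + 6·y, x], [y + 2·z, x, 2·x - 4]].
At the point, J = [[2.0000, 1.641120, -3.0000], [-15.5000, -25.5000, -1.5000], [-4.0000, -1.5000, -7.0000]].
det J = 420.5352.

420.5352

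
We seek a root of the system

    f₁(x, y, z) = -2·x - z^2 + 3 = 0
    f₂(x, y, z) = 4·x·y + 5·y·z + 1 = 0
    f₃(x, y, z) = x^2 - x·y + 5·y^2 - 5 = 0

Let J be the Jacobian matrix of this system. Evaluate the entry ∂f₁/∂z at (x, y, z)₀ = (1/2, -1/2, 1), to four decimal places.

∂f₁/∂z = -2·z.
At (1/2, -1/2, 1) this is -2.0000.

-2.0000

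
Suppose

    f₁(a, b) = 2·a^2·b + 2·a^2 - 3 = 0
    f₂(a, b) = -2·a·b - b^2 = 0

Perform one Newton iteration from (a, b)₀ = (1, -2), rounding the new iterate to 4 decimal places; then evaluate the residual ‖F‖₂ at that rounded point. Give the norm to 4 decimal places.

2.9297

At (1, -2): F = (-5.0000, 0.0000).
Jacobian J = [[4·a·b + 4·a, 2·a^2], [-2·b, -2·a - 2·b]].
At the point, J = [[-4.0000, 2.0000], [4.0000, 2.0000]] (det J = -16.0000).
Solving J·Δ = −F gives Δ = (-0.6250, 1.2500).
Then the next iterate is (a, b)₁ = (0.3750, -0.7500).
Re-evaluating at (0.3750, -0.7500): F = (-2.929688, 0.0000), so ‖F‖₂ = 2.9297.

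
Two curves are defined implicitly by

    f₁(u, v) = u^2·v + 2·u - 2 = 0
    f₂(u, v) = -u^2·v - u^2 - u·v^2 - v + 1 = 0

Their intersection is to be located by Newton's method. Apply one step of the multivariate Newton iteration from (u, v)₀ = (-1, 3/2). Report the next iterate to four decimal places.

(-1.4667, 3.5333)

At (-1, 3/2): F = (-2.5000, -0.7500).
Jacobian J = [[2·u·v + 2, u^2], [-2·u·v - 2·u - v^2, -u^2 - 2·u·v - 1]].
At the point, J = [[-1.0000, 1.0000], [2.7500, 1.0000]] (det J = -3.7500).
Solving J·Δ = −F gives Δ = (-0.4667, 2.0333).
Then the next iterate is (u, v)₁ = (-1.4667, 3.5333).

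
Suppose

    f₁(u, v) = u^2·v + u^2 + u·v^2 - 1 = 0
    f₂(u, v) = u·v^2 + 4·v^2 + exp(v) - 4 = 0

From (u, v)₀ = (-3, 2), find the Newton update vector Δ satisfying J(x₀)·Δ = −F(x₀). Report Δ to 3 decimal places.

(1.232, -1.081)

At (-3, 2): F = (14.000, 7.38906).
Jacobian J = [[2·u·v + 2·u + v^2, u^2 + 2·u·v], [v^2, 2·u·v + 8·v + exp(v)]].
At the point, J = [[-14.000, -3.000], [4.000, 11.38906]] (det J = -147.44679).
Solving J·Δ = −F gives Δ = (1.232, -1.081).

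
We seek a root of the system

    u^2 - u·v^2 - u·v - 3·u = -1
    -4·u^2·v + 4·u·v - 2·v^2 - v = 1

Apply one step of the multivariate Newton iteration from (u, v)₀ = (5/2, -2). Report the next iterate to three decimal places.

(1.956, -1.300)

At (5/2, -2): F = (-5.250, 23.000).
Jacobian J = [[2·u - v^2 - v - 3, -2·u·v - u], [-8·u·v + 4·v, -4·u^2 + 4·u - 4·v - 1]].
At the point, J = [[0.000, 7.500], [32.000, -8.000]] (det J = -240.000).
Solving J·Δ = −F gives Δ = (-0.544, 0.700).
Then the next iterate is (u, v)₁ = (1.956, -1.300).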